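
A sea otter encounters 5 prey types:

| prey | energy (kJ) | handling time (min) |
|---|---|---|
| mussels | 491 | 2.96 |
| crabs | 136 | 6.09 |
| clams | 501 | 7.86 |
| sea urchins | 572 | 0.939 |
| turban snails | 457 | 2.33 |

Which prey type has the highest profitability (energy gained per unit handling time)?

sea urchins

In descending order of E/h:
sea urchins: 572/0.939 = 609 kJ/min
turban snails: 457/2.33 = 196 kJ/min
mussels: 491/2.96 = 166 kJ/min
clams: 501/7.86 = 63.7 kJ/min
crabs: 136/6.09 = 22.3 kJ/min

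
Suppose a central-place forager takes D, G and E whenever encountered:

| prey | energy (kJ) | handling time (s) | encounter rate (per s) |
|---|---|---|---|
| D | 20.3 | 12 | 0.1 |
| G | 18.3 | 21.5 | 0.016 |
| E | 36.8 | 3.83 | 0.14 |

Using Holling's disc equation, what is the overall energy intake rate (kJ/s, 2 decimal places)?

2.43 kJ/s

R = Σλ_iE_i / (1 + Σλ_ih_i)
Numerator: 0.1×20.3 + 0.016×18.3 + 0.14×36.8 = 7.475
Denominator: 1 + 0.1×12 + 0.016×21.5 + 0.14×3.83 = 3.08
R = 7.475/3.08 = 2.427 kJ/s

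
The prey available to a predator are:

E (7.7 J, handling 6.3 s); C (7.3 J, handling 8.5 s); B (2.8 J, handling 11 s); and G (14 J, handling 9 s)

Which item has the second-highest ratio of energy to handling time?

In descending order of E/h:
G: 14/9 = 1.56 J/s
E: 7.7/6.3 = 1.22 J/s
C: 7.3/8.5 = 0.859 J/s
B: 2.8/11 = 0.255 J/s

E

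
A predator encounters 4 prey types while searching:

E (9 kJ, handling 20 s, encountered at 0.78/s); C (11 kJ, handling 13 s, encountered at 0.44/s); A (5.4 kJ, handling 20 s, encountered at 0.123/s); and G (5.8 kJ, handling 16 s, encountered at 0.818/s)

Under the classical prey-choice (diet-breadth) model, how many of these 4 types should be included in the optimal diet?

1

E/h in descending order: C 0.846, E 0.45, G 0.362, A 0.27 kJ/s. The optimal diet is the largest prefix of this list for which every included type satisfies E_i/h_i > R on the types above it.
Rate on top 1: 0.7202. E: 0.45 < 0.7202 → exclude; stop.
Optimal diet: C — 1 of 4 types.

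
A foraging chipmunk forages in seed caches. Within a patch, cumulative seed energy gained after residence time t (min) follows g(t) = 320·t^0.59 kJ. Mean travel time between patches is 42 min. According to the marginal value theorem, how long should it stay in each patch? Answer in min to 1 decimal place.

60.4 min

Maximise g(t)/(T+t): set derivative to zero → g'(t)(T+t) = g(t).
g'(t) = 0.59·320·t^-0.41. Setting 0.59·320·t^-0.41 = 320·t^0.59/(42+t) gives 0.59(42+t) = t, so 0.41·t = 0.59×42.
t* = 0.59×42/0.41 = 60.44 min.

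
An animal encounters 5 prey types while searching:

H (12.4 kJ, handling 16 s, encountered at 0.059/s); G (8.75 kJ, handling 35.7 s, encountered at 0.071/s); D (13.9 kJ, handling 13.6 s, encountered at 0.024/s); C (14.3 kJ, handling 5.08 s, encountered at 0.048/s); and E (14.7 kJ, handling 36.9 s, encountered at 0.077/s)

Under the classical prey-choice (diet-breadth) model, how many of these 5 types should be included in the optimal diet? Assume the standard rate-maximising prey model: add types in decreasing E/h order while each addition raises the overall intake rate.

3

E/h in descending order: C 2.81, D 1.02, H 0.775, E 0.398, G 0.245 kJ/s. The optimal diet is the largest prefix of this list for which every included type satisfies E_i/h_i > R on the types above it.
Rate on top 1: 0.5518. D: 1.02 > 0.5518 → include.
Rate on top 2: 0.6496. H: 0.775 > 0.6496 → include.
Rate on top 3: 0.6967. E: 0.398 < 0.6967 → exclude; stop.
Optimal diet: C, D, H — 3 of 5 types.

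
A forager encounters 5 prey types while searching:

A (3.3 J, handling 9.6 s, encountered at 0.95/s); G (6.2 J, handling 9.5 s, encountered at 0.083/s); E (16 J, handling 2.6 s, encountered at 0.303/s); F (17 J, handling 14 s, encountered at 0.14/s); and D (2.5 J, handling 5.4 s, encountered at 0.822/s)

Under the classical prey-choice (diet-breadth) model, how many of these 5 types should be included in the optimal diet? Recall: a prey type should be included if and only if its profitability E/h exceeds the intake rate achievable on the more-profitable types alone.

1

E/h in descending order: E 6.15, F 1.21, G 0.653, D 0.463, A 0.344 J/s. The optimal diet is the largest prefix of this list for which every included type satisfies E_i/h_i > R on the types above it.
Rate on top 1: 2.712. F: 1.21 < 2.712 → exclude; stop.
Optimal diet: E — 1 of 5 types.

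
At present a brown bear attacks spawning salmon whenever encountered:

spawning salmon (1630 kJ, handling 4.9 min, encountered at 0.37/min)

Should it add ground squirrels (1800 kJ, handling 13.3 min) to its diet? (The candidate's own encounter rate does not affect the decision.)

No

Current rate: (0.37×1630)/(1 + 0.37×4.9) = 214.4 kJ/min.
ground squirrels: E/h = 1800/13.3 = 135.3 kJ/min.
Since 135.3 < R, time spent handling ground squirrels is better spent searching.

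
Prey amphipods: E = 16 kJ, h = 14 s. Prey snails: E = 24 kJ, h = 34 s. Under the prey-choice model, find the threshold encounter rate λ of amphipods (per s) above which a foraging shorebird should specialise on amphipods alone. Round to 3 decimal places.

0.115 per s

At the threshold, the rate on amphipods alone equals the profitability of snails: λ·16/(1 + λ·14) = 24/34 = 0.7059.
Rearranging, λ(16 − 0.7059×14) = 0.7059, so λ = 0.7059/6.118 = 0.1154 per s.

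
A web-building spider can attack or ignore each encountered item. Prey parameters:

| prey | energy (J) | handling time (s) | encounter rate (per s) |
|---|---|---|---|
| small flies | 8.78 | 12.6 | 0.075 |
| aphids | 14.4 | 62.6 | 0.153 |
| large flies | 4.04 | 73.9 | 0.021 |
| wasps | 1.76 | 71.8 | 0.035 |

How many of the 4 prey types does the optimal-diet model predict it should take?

1

Rank by E/h (J/s): small flies 0.697, aphids 0.23, large flies 0.0547, wasps 0.0245. Include each in turn until the next type's E/h falls below the running intake rate.
Rate on top 1: 0.3386. aphids: 0.23 < 0.3386 → exclude; stop.
Optimal diet: small flies — 1 of 4 types.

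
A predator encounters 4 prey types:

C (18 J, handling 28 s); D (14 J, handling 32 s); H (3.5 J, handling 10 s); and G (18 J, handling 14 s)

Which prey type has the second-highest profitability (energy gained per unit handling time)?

C

In descending order of E/h:
G: 18/14 = 1.29 J/s
C: 18/28 = 0.643 J/s
D: 14/32 = 0.438 J/s
H: 3.5/10 = 0.35 J/s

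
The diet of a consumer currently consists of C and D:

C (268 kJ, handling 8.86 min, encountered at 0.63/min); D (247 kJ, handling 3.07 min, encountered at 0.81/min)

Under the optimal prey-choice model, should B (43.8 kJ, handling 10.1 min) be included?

No

Intake rate on the current diet: R = (0.63×268 + 0.81×247) / (1 + 0.63×8.86 + 0.81×3.07) = 368.9/9.069 = 40.68 kJ/min.
B: E/h = 43.8/10.1 = 4.337 kJ/min.
4.337 < 40.68, so adding B would lower the average — exclude it.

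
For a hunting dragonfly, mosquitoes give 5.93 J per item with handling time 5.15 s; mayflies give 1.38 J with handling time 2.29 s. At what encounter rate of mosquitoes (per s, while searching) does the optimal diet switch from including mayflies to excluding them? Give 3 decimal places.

0.213 per s

Drop mayflies once their profitability E₂/h₂ falls below the rate achievable on mosquitoes alone: E₂/h₂ = λE₁/(1 + λh₁).
Solve for λ: λE₁h₂ = E₂(1 + λh₁) → λ(E₁h₂ − E₂h₁) = E₂ → λ = E₂/(E₁h₂ − E₂h₁).
λ = 1.38/(5.93×2.29 − 1.38×5.15) = 1.38/6.473 = 0.2132 per s.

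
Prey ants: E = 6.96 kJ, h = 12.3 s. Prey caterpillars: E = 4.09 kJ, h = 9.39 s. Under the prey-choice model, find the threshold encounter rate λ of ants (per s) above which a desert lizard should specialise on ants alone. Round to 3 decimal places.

0.272 per s

Drop caterpillars once their profitability E₂/h₂ falls below the rate achievable on ants alone: E₂/h₂ = λE₁/(1 + λh₁).
Solve for λ: λE₁h₂ = E₂(1 + λh₁) → λ(E₁h₂ − E₂h₁) = E₂ → λ = E₂/(E₁h₂ − E₂h₁).
λ = 4.09/(6.96×9.39 − 4.09×12.3) = 4.09/15.05 = 0.2718 per s.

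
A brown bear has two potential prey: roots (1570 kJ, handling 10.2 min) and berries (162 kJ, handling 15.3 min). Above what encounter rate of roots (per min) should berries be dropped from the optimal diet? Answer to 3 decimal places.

Drop berries once their profitability E₂/h₂ falls below the rate achievable on roots alone: E₂/h₂ = λE₁/(1 + λh₁).
Solve for λ: λE₁h₂ = E₂(1 + λh₁) → λ(E₁h₂ − E₂h₁) = E₂ → λ = E₂/(E₁h₂ − E₂h₁).
λ = 162/(1570×15.3 − 162×10.2) = 162/2.237e+04 = 0.007242 per min.

0.007 per min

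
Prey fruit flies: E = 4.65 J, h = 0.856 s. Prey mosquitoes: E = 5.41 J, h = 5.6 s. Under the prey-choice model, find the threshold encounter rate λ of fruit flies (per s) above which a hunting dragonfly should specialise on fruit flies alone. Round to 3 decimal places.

Drop mosquitoes once their profitability E₂/h₂ falls below the rate achievable on fruit flies alone: E₂/h₂ = λE₁/(1 + λh₁).
Solve for λ: λE₁h₂ = E₂(1 + λh₁) → λ(E₁h₂ − E₂h₁) = E₂ → λ = E₂/(E₁h₂ − E₂h₁).
λ = 5.41/(4.65×5.6 − 5.41×0.856) = 5.41/21.41 = 0.2527 per s.

0.253 per s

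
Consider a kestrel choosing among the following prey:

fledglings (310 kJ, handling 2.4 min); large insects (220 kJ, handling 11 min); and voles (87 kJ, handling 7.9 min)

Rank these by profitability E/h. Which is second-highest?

In descending order of E/h:
fledglings: 310/2.4 = 129 kJ/min
large insects: 220/11 = 20 kJ/min
voles: 87/7.9 = 11 kJ/min

large insects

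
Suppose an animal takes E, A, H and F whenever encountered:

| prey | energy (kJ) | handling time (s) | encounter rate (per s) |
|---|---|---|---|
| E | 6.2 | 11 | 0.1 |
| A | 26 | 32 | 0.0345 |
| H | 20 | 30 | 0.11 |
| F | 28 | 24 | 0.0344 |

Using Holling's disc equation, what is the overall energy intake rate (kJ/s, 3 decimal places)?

R = Σλ_iE_i / (1 + Σλ_ih_i)
Numerator: 0.1×6.2 + 0.0345×26 + 0.11×20 + 0.0344×28 = 4.68
Denominator: 1 + 0.1×11 + 0.0345×32 + 0.11×30 + 0.0344×24 = 7.33
R = 4.68/7.33 = 0.6385 kJ/s

0.639 kJ/s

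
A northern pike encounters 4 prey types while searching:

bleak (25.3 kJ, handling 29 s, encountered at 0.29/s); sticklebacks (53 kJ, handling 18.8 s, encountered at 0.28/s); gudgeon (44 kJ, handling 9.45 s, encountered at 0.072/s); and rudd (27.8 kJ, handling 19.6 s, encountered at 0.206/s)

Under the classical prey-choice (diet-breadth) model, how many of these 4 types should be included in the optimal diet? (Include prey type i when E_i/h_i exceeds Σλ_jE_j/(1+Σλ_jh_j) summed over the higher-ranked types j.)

Rank by E/h (kJ/s): gudgeon 4.66, sticklebacks 2.82, rudd 1.42, bleak 0.872. Include each in turn until the next type's E/h falls below the running intake rate.
Rate on top 1: 1.885. sticklebacks: 2.82 > 1.885 → include.
Rate on top 2: 2.593. rudd: 1.42 < 2.593 → exclude; stop.
Optimal diet: gudgeon, sticklebacks — 2 of 4 types.

2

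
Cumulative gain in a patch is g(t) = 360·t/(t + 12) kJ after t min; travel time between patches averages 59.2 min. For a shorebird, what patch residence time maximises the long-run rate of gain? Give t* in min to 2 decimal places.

26.65 min

Optimal t* satisfies g'(t*) = g(t*)/(T + t*).
g'(t) = 360·12/(t + 12)². Setting 360·12/(t+12)² = 360t/[(t+12)(59.2+t)] gives 12(59.2+t) = t(t+12), so t² = 12×59.2 = 710.4.
t* = √710.4 = 26.65 min.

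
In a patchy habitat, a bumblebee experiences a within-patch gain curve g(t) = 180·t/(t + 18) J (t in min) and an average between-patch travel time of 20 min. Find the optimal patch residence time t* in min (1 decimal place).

19.0 min

Maximise g(t)/(T+t): set derivative to zero → g'(t)(T+t) = g(t).
g'(t) = 180·18/(t + 18)². Setting 180·18/(t+18)² = 180t/[(t+18)(20+t)] gives 18(20+t) = t(t+18), so t² = 18×20 = 360.
t* = √360 = 18.97 min.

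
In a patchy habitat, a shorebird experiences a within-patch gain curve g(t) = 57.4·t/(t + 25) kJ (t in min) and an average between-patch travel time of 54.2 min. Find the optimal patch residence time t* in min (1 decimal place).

36.8 min

Optimal t* satisfies g'(t*) = g(t*)/(T + t*).
g'(t) = 57.4·25/(t + 25)². Setting 57.4·25/(t+25)² = 57.4t/[(t+25)(54.2+t)] gives 25(54.2+t) = t(t+25), so t² = 25×54.2 = 1355.
t* = √1355 = 36.81 min.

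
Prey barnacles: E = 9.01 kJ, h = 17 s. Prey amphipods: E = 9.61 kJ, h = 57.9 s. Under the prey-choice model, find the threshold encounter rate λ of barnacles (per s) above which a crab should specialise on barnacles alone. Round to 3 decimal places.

0.027 per s

Drop amphipods once their profitability E₂/h₂ falls below the rate achievable on barnacles alone: E₂/h₂ = λE₁/(1 + λh₁).
Solve for λ: λE₁h₂ = E₂(1 + λh₁) → λ(E₁h₂ − E₂h₁) = E₂ → λ = E₂/(E₁h₂ − E₂h₁).
λ = 9.61/(9.01×57.9 − 9.61×17) = 9.61/358.3 = 0.02682 per s.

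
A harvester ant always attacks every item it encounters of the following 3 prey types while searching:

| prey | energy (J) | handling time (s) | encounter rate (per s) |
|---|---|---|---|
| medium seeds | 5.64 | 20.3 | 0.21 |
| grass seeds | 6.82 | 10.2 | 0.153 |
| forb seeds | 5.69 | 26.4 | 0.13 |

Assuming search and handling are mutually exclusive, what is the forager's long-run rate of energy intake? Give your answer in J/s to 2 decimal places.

0.29 J/s

R = Σλ_iE_i / (1 + Σλ_ih_i)
Numerator: 0.21×5.64 + 0.153×6.82 + 0.13×5.69 = 2.968
Denominator: 1 + 0.21×20.3 + 0.153×10.2 + 0.13×26.4 = 10.26
R = 2.968/10.26 = 0.2894 J/s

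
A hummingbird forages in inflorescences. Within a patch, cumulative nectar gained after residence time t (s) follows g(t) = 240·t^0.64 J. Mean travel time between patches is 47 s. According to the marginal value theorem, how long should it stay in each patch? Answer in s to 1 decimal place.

Maximise g(t)/(T+t): set derivative to zero → g'(t)(T+t) = g(t).
g'(t) = 0.64·240·t^-0.36. Setting 0.64·240·t^-0.36 = 240·t^0.64/(47+t) gives 0.64(47+t) = t, so 0.36·t = 0.64×47.
t* = 0.64×47/0.36 = 83.56 s.

83.6 s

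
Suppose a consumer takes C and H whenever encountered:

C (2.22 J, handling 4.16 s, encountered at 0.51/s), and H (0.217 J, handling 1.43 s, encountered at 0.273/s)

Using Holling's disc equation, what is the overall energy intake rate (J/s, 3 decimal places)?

0.339 J/s

R = Σλ_iE_i / (1 + Σλ_ih_i)
Numerator: 0.51×2.22 + 0.273×0.217 = 1.191
Denominator: 1 + 0.51×4.16 + 0.273×1.43 = 3.512
R = 1.191/3.512 = 0.3392 J/s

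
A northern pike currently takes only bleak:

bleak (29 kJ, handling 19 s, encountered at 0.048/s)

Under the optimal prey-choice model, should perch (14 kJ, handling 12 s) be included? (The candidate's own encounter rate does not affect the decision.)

Current rate: (0.048×29)/(1 + 0.048×19) = 0.728 kJ/s.
Profitability of perch: 14/12 = 1.167 kJ/s.
1.167 > 0.728, so adding perch raises the average — include it.

Yes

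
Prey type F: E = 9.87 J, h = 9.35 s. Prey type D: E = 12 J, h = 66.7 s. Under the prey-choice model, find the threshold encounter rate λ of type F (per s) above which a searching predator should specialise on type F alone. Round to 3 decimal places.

The zero-one rule: include type D iff E₂/h₂ > λE₁/(1+λh₁). Equality gives the switch point.
λE₁h₂ = E₂ + λE₂h₁ ⇒ λ = E₂/(E₁h₂ − E₂h₁) = 12/(658.3 − 112.2) = 0.02197 per s.

0.022 per s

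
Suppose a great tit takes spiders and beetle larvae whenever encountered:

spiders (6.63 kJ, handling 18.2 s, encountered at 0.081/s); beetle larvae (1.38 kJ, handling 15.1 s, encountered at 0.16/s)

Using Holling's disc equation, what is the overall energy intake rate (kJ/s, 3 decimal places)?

R = (0.081×6.63 + 0.16×1.38) / (1 + 0.081×18.2 + 0.16×15.1) = 0.7578/4.89 = 0.155 kJ/s.

0.155 kJ/s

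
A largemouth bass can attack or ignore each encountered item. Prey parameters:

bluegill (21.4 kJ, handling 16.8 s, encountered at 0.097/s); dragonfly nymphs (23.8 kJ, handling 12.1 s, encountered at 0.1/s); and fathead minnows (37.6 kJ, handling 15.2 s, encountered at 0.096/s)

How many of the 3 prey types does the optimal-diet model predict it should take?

Profitabilities (E/h, kJ/s): fathead minnows 2.47, dragonfly nymphs 1.97, bluegill 1.27. Add prey in this order while the next type's profitability exceeds the intake rate on those already taken.
Rate on top 1: 1.468. dragonfly nymphs: 1.97 > 1.468 → include.
Rate on top 2: 1.632. bluegill: 1.27 < 1.632 → exclude; stop.
Optimal diet: fathead minnows, dragonfly nymphs — 2 of 3 types.

2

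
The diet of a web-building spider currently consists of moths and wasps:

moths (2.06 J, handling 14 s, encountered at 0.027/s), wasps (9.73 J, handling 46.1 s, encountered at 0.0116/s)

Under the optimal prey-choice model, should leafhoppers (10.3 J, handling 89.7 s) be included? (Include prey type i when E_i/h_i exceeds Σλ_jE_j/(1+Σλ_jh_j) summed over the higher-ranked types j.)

Intake rate on the current diet: R = (0.027×2.06 + 0.0116×9.73) / (1 + 0.027×14 + 0.0116×46.1) = 0.1685/1.913 = 0.08809 J/s.
leafhoppers: E/h = 10.3/89.7 = 0.1148 J/s.
0.1148 > 0.08809, so adding leafhoppers raises the average — include it.

Yes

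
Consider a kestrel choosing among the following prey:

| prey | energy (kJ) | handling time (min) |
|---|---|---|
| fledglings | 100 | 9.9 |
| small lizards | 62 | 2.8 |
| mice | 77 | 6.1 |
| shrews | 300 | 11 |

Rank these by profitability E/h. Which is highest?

shrews

Profitability E/h (kJ/min): fledglings = 100/9.9 = 10.1, small lizards = 62/2.8 = 22.1, mice = 77/6.1 = 12.6, shrews = 300/11 = 27.3.
Ranked: shrews > small lizards > mice > fledglings.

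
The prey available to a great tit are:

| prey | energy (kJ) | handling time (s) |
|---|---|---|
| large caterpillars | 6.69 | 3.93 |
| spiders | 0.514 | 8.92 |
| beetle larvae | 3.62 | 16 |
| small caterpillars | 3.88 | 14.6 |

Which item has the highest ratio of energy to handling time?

In descending order of E/h:
large caterpillars: 6.69/3.93 = 1.7 kJ/s
small caterpillars: 3.88/14.6 = 0.266 kJ/s
beetle larvae: 3.62/16 = 0.226 kJ/s
spiders: 0.514/8.92 = 0.0576 kJ/s

large caterpillars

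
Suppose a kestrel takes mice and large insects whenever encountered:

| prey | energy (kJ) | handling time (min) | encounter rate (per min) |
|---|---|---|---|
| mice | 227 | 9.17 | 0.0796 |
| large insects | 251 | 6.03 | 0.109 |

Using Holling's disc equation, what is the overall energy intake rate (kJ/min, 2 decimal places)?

R = Σλ_iE_i / (1 + Σλ_ih_i)
Numerator: 0.0796×227 + 0.109×251 = 45.43
Denominator: 1 + 0.0796×9.17 + 0.109×6.03 = 2.387
R = 45.43/2.387 = 19.03 kJ/min

19.03 kJ/min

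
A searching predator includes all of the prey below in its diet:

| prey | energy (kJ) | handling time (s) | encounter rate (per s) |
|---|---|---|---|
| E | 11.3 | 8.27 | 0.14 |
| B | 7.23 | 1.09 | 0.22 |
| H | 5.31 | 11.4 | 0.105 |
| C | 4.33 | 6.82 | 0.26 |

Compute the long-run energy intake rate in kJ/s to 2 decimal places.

R = Σλ_iE_i / (1 + Σλ_ih_i)
Numerator: 0.14×11.3 + 0.22×7.23 + 0.105×5.31 + 0.26×4.33 = 4.856
Denominator: 1 + 0.14×8.27 + 0.22×1.09 + 0.105×11.4 + 0.26×6.82 = 5.368
R = 4.856/5.368 = 0.9046 kJ/s

0.90 kJ/s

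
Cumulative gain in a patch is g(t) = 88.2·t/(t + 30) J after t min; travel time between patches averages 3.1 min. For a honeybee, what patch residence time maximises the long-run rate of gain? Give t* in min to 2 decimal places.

9.64 min

By the marginal value theorem, leave when the instantaneous gain rate g'(t) equals the habitat-wide average g(t)/(T + t).
g'(t) = 88.2·30/(t + 30)². Setting 88.2·30/(t+30)² = 88.2t/[(t+30)(3.1+t)] gives 30(3.1+t) = t(t+30), so t² = 30×3.1 = 93.
t* = √93 = 9.644 min.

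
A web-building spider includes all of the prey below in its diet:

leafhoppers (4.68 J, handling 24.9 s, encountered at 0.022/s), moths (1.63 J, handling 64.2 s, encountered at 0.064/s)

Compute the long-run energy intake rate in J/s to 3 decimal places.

R = (0.022×4.68 + 0.064×1.63) / (1 + 0.022×24.9 + 0.064×64.2) = 0.2073/5.657 = 0.03664 J/s.

0.037 J/s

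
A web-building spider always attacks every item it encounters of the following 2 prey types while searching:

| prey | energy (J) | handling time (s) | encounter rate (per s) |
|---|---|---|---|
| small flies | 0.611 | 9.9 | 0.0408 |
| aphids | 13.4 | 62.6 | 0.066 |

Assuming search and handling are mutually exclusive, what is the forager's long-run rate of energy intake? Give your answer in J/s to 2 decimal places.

R = (0.0408×0.611 + 0.066×13.4) / (1 + 0.0408×9.9 + 0.066×62.6) = 0.9093/5.536 = 0.1643 J/s.

0.16 J/s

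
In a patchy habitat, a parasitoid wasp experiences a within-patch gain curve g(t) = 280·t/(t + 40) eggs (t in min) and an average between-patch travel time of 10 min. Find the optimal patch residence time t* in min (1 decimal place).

20.0 min

By the marginal value theorem, leave when the instantaneous gain rate g'(t) equals the habitat-wide average g(t)/(T + t).
g'(t) = 280·40/(t + 40)². Setting 280·40/(t+40)² = 280t/[(t+40)(10+t)] gives 40(10+t) = t(t+40), so t² = 40×10 = 400.
t* = √400 = 20 min.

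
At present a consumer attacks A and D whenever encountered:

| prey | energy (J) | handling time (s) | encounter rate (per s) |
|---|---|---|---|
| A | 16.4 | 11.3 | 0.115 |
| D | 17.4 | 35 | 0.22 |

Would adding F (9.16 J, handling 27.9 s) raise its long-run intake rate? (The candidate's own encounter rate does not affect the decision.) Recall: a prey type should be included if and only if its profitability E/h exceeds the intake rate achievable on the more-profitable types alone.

No

On A and D alone, R = ΣλE/(1+Σλh) = 5.714/10 = 0.5714 J/s.
F: E/h = 9.16/27.9 = 0.3283 J/s.
Since 0.3283 < R, time spent handling F is better spent searching.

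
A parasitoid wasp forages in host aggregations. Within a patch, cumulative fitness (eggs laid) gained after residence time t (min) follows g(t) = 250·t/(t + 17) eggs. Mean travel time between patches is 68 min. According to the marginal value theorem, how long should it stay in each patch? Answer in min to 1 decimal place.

Optimal t* satisfies g'(t*) = g(t*)/(T + t*).
g'(t) = 250·17/(t + 17)². Setting 250·17/(t+17)² = 250t/[(t+17)(68+t)] gives 17(68+t) = t(t+17), so t² = 17×68 = 1156.
t* = √1156 = 34 min.

34.0 min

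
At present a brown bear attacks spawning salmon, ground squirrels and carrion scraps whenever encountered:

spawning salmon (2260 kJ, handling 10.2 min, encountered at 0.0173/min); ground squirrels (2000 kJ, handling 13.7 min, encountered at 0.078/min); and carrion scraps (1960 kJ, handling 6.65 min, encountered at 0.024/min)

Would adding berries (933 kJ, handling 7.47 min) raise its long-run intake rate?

Yes

Intake rate on the current diet: R = (0.0173×2260 + 0.078×2000 + 0.024×1960) / (1 + 0.0173×10.2 + 0.078×13.7 + 0.024×6.65) = 242.1/2.405 = 100.7 kJ/min.
Profitability of berries: 933/7.47 = 124.9 kJ/min.
Since 124.9 > R, including berries increases the long-run rate.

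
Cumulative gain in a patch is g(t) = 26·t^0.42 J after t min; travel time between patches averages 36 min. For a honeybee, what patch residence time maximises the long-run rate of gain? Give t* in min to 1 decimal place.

26.1 min

By the marginal value theorem, leave when the instantaneous gain rate g'(t) equals the habitat-wide average g(t)/(T + t).
g'(t) = 0.42·26·t^-0.58. Setting 0.42·26·t^-0.58 = 26·t^0.42/(36+t) gives 0.42(36+t) = t, so 0.58·t = 0.42×36.
t* = 0.42×36/0.58 = 26.07 min.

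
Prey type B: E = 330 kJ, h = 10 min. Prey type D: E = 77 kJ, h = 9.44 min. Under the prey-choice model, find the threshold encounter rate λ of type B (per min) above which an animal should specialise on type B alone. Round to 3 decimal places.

At the threshold, the rate on type B alone equals the profitability of type D: λ·330/(1 + λ·10) = 77/9.44 = 8.157.
Rearranging, λ(330 − 8.157×10) = 8.157, so λ = 8.157/248.4 = 0.03283 per min.

0.033 per min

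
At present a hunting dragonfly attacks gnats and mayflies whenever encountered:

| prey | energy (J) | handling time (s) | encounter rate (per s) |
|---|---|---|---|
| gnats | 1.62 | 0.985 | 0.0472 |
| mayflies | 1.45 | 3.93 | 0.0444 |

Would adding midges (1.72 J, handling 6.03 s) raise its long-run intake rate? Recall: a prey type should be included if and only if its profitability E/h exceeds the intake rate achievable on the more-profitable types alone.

Intake rate on the current diet: R = (0.0472×1.62 + 0.0444×1.45) / (1 + 0.0472×0.985 + 0.0444×3.93) = 0.1408/1.221 = 0.1154 J/s.
midges: E/h = 1.72/6.03 = 0.2852 J/s.
Since 0.2852 > R, including midges increases the long-run rate.

Yes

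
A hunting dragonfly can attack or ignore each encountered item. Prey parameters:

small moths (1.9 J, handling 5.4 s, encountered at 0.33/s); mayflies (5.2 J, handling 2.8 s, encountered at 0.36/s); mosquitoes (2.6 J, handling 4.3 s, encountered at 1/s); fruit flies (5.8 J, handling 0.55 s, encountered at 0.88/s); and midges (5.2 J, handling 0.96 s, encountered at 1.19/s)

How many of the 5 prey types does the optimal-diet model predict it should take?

2

Profitabilities (E/h, J/s): fruit flies 10.5, midges 5.42, mayflies 1.86, mosquitoes 0.605, small moths 0.352. Add prey in this order while the next type's profitability exceeds the intake rate on those already taken.
Rate on top 1: 3.439. midges: 5.42 > 3.439 → include.
Rate on top 2: 4.299. mayflies: 1.86 < 4.299 → exclude; stop.
Optimal diet: fruit flies, midges — 2 of 5 types.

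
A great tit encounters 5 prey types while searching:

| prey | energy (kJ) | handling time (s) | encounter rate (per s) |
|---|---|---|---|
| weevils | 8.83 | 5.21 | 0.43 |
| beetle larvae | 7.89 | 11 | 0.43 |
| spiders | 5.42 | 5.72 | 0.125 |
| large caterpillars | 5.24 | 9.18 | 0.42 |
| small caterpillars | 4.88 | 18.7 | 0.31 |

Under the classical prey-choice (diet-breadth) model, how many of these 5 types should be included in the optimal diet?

1

Rank by E/h (kJ/s): weevils 1.69, spiders 0.948, beetle larvae 0.717, large caterpillars 0.571, small caterpillars 0.261. Include each in turn until the next type's E/h falls below the running intake rate.
Rate on top 1: 1.172. spiders: 0.948 < 1.172 → exclude; stop.
Optimal diet: weevils — 1 of 5 types.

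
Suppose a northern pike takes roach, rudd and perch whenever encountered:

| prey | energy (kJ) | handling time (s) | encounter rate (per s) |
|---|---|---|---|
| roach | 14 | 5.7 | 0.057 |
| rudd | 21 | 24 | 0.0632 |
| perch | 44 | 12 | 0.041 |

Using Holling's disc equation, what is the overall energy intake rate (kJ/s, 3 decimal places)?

1.179 kJ/s

R = Σλ_iE_i / (1 + Σλ_ih_i)
Numerator: 0.057×14 + 0.0632×21 + 0.041×44 = 3.929
Denominator: 1 + 0.057×5.7 + 0.0632×24 + 0.041×12 = 3.334
R = 3.929/3.334 = 1.179 kJ/s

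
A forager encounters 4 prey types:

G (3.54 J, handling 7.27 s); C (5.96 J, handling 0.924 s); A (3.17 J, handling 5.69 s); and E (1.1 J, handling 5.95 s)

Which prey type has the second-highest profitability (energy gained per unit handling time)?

A

In descending order of E/h:
C: 5.96/0.924 = 6.45 J/s
A: 3.17/5.69 = 0.557 J/s
G: 3.54/7.27 = 0.487 J/s
E: 1.1/5.95 = 0.185 J/s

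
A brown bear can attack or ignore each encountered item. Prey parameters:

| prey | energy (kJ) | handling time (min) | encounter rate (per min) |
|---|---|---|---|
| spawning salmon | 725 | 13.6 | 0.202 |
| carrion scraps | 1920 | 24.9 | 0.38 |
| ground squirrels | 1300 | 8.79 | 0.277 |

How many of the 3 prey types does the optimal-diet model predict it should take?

E/h in descending order: ground squirrels 148, carrion scraps 77.1, spawning salmon 53.3 kJ/min. The optimal diet is the largest prefix of this list for which every included type satisfies E_i/h_i > R on the types above it.
Rate on top 1: 104.8. carrion scraps: 77.1 < 104.8 → exclude; stop.
Optimal diet: ground squirrels — 1 of 3 types.

1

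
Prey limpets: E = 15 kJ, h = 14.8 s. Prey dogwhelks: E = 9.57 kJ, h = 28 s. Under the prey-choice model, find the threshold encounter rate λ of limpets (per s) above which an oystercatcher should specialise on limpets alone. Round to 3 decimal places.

The zero-one rule: include dogwhelks iff E₂/h₂ > λE₁/(1+λh₁). Equality gives the switch point.
λE₁h₂ = E₂ + λE₂h₁ ⇒ λ = E₂/(E₁h₂ − E₂h₁) = 9.57/(420 − 141.6) = 0.03438 per s.

0.034 per s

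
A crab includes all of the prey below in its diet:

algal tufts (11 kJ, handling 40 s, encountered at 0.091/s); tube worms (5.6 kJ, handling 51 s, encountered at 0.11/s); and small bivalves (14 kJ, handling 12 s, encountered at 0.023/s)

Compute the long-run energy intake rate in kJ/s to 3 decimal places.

R = Σλ_iE_i / (1 + Σλ_ih_i)
Numerator: 0.091×11 + 0.11×5.6 + 0.023×14 = 1.939
Denominator: 1 + 0.091×40 + 0.11×51 + 0.023×12 = 10.53
R = 1.939/10.53 = 0.1842 kJ/s

0.184 kJ/s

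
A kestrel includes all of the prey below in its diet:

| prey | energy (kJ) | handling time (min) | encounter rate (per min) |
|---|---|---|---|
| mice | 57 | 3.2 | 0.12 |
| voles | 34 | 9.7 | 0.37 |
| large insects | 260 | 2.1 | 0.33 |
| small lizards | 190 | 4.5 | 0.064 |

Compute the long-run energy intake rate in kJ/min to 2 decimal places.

R = (0.12×57 + 0.37×34 + 0.33×260 + 0.064×190) / (1 + 0.12×3.2 + 0.37×9.7 + 0.33×2.1 + 0.064×4.5) = 117.4/5.954 = 19.71 kJ/min.

19.71 kJ/min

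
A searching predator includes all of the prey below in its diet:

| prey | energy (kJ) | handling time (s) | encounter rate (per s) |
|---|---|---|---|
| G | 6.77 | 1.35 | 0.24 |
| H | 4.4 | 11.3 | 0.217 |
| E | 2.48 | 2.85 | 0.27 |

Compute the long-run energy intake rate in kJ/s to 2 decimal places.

0.71 kJ/s

R = Σλ_iE_i / (1 + Σλ_ih_i)
Numerator: 0.24×6.77 + 0.217×4.4 + 0.27×2.48 = 3.249
Denominator: 1 + 0.24×1.35 + 0.217×11.3 + 0.27×2.85 = 4.546
R = 3.249/4.546 = 0.7148 kJ/s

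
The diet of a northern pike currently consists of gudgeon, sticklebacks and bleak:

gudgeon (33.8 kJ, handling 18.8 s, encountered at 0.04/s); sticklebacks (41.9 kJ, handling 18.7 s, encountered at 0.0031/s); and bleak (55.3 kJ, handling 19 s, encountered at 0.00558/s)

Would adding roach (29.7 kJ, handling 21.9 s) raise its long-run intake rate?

Yes

On gudgeon, sticklebacks and bleak alone, R = ΣλE/(1+Σλh) = 1.79/1.916 = 0.9345 kJ/s.
roach: E/h = 29.7/21.9 = 1.356 kJ/s.
1.356 > 0.9345, so adding roach raises the average — include it.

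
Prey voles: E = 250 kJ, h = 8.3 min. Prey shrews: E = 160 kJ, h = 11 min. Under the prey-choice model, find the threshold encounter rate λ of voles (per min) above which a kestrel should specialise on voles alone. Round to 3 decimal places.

The zero-one rule: include shrews iff E₂/h₂ > λE₁/(1+λh₁). Equality gives the switch point.
λE₁h₂ = E₂ + λE₂h₁ ⇒ λ = E₂/(E₁h₂ − E₂h₁) = 160/(2750 − 1328) = 0.1125 per min.

0.113 per min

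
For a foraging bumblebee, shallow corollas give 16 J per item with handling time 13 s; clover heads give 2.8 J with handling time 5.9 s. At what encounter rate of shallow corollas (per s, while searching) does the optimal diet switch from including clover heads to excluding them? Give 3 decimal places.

0.048 per s

Drop clover heads once their profitability E₂/h₂ falls below the rate achievable on shallow corollas alone: E₂/h₂ = λE₁/(1 + λh₁).
Solve for λ: λE₁h₂ = E₂(1 + λh₁) → λ(E₁h₂ − E₂h₁) = E₂ → λ = E₂/(E₁h₂ − E₂h₁).
λ = 2.8/(16×5.9 − 2.8×13) = 2.8/58 = 0.04828 per s.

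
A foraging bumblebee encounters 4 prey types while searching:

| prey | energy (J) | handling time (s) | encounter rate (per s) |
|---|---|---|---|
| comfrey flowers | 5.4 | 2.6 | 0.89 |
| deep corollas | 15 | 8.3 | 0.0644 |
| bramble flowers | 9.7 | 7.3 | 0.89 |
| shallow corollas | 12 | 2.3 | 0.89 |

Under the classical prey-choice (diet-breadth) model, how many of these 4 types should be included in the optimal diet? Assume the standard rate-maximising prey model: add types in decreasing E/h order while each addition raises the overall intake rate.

1

Rank by E/h (J/s): shallow corollas 5.22, comfrey flowers 2.08, deep corollas 1.81, bramble flowers 1.33. Include each in turn until the next type's E/h falls below the running intake rate.
Rate on top 1: 3.505. comfrey flowers: 2.08 < 3.505 → exclude; stop.
Optimal diet: shallow corollas — 1 of 4 types.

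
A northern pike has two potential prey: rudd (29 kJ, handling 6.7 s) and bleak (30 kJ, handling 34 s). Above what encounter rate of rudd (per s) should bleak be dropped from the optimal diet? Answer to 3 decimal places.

0.038 per s

At the threshold, the rate on rudd alone equals the profitability of bleak: λ·29/(1 + λ·6.7) = 30/34 = 0.8824.
Rearranging, λ(29 − 0.8824×6.7) = 0.8824, so λ = 0.8824/23.09 = 0.03822 per s.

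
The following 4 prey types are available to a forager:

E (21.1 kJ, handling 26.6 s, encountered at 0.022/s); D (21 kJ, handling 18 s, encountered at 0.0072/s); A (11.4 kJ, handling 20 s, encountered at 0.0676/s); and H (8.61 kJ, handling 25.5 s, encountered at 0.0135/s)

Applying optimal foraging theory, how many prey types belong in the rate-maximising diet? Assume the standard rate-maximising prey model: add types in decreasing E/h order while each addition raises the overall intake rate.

E/h in descending order: D 1.17, E 0.793, A 0.57, H 0.338 kJ/s. The optimal diet is the largest prefix of this list for which every included type satisfies E_i/h_i > R on the types above it.
Rate on top 1: 0.1339. E: 0.793 > 0.1339 → include.
Rate on top 2: 0.3589. A: 0.57 > 0.3589 → include.
Rate on top 3: 0.4519. H: 0.338 < 0.4519 → exclude; stop.
Optimal diet: D, E, A — 3 of 4 types.

3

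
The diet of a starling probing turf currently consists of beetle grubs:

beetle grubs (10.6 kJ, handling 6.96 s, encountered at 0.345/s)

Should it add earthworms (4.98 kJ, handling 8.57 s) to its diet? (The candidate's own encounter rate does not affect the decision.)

No

On beetle grubs alone, R = ΣλE/(1+Σλh) = 3.657/3.401 = 1.075 kJ/s.
Profitability of earthworms: 4.98/8.57 = 0.5811 kJ/s.
Since 0.5811 < R, time spent handling earthworms is better spent searching.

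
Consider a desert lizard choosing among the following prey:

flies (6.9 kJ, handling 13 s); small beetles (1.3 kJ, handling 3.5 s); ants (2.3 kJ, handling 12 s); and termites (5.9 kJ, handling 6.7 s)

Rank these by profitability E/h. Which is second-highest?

Profitability E/h (kJ/s): flies = 6.9/13 = 0.531, small beetles = 1.3/3.5 = 0.371, ants = 2.3/12 = 0.192, termites = 5.9/6.7 = 0.881.
Ranked: termites > flies > small beetles > ants.

flies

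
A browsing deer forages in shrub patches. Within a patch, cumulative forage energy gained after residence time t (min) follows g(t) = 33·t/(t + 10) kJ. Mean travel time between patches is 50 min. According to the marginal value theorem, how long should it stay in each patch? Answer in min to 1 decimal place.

22.4 min

Maximise g(t)/(T+t): set derivative to zero → g'(t)(T+t) = g(t).
g'(t) = 33·10/(t + 10)². Setting 33·10/(t+10)² = 33t/[(t+10)(50+t)] gives 10(50+t) = t(t+10), so t² = 10×50 = 500.
t* = √500 = 22.36 min.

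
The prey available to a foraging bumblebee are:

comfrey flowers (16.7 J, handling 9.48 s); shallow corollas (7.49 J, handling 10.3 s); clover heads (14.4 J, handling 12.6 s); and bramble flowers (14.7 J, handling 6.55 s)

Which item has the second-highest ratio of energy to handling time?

comfrey flowers

Profitability E/h (J/s): comfrey flowers = 16.7/9.48 = 1.76, shallow corollas = 7.49/10.3 = 0.727, clover heads = 14.4/12.6 = 1.14, bramble flowers = 14.7/6.55 = 2.24.
Ranked: bramble flowers > comfrey flowers > clover heads > shallow corollas.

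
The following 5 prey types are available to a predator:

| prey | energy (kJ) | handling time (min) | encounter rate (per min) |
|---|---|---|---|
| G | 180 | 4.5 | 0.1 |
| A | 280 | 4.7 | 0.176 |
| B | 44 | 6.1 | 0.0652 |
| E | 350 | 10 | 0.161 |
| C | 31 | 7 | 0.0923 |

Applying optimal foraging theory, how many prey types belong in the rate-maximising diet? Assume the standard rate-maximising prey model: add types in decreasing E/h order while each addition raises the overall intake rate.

E/h in descending order: A 59.6, G 40, E 35, B 7.21, C 4.43 kJ/min. The optimal diet is the largest prefix of this list for which every included type satisfies E_i/h_i > R on the types above it.
Rate on top 1: 26.97. G: 40 > 26.97 → include.
Rate on top 2: 29.55. E: 35 > 29.55 → include.
Rate on top 3: 31.8. B: 7.21 < 31.8 → exclude; stop.
Optimal diet: A, G, E — 3 of 5 types.

3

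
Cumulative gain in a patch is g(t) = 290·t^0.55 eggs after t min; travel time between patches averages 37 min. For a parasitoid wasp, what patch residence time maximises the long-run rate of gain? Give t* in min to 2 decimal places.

45.22 min

By the marginal value theorem, leave when the instantaneous gain rate g'(t) equals the habitat-wide average g(t)/(T + t).
g'(t) = 0.55·290·t^-0.45. Setting 0.55·290·t^-0.45 = 290·t^0.55/(37+t) gives 0.55(37+t) = t, so 0.45·t = 0.55×37.
t* = 0.55×37/0.45 = 45.22 min.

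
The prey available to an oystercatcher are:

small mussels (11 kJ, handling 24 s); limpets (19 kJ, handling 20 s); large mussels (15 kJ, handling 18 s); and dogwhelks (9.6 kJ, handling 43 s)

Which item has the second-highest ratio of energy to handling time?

large mussels

Profitability E/h (kJ/s): small mussels = 11/24 = 0.458, limpets = 19/20 = 0.95, large mussels = 15/18 = 0.833, dogwhelks = 9.6/43 = 0.223.
Ranked: limpets > large mussels > small mussels > dogwhelks.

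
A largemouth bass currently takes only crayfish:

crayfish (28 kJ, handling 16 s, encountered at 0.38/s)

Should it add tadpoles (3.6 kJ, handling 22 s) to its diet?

Intake rate on the current diet: R = (0.38×28) / (1 + 0.38×16) = 10.64/7.08 = 1.503 kJ/s.
Profitability of tadpoles: 3.6/22 = 0.1636 kJ/s.
Since 0.1636 < R, time spent handling tadpoles is better spent searching.

No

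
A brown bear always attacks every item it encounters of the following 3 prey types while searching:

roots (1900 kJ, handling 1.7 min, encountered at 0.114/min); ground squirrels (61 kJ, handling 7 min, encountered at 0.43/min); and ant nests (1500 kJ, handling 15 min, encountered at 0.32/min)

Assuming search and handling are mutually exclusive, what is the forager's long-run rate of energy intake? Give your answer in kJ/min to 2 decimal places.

R = Σλ_iE_i / (1 + Σλ_ih_i)
Numerator: 0.114×1900 + 0.43×61 + 0.32×1500 = 722.8
Denominator: 1 + 0.114×1.7 + 0.43×7 + 0.32×15 = 9.004
R = 722.8/9.004 = 80.28 kJ/min

80.28 kJ/min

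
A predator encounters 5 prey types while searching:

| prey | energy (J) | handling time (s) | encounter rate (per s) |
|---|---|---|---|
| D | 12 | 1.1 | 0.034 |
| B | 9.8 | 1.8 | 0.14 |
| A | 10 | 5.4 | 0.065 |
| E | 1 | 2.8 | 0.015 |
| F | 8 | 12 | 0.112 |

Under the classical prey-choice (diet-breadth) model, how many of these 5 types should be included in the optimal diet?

Profitabilities (E/h, J/s): D 10.9, B 5.44, A 1.85, F 0.667, E 0.357. Add prey in this order while the next type's profitability exceeds the intake rate on those already taken.
Rate on top 1: 0.3933. B: 5.44 > 0.3933 → include.
Rate on top 2: 1.38. A: 1.85 > 1.38 → include.
Rate on top 3: 1.481. F: 0.667 < 1.481 → exclude; stop.
Optimal diet: D, B, A — 3 of 5 types.

3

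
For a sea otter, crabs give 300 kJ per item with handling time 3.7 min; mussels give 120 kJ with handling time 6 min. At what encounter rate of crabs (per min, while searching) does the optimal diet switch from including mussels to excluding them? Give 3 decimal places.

0.088 per min

The zero-one rule: include mussels iff E₂/h₂ > λE₁/(1+λh₁). Equality gives the switch point.
λE₁h₂ = E₂ + λE₂h₁ ⇒ λ = E₂/(E₁h₂ − E₂h₁) = 120/(1800 − 444) = 0.0885 per min.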